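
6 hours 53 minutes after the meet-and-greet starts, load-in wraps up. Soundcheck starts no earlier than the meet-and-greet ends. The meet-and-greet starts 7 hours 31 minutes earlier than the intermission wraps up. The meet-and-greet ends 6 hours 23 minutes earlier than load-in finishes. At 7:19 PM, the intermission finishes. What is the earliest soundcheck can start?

12:18 PM

The meet-and-greet starts at 7:19 PM − 451 min = 11:48 AM.
Load-in ends at 11:48 AM + 413 min = 6:41 PM.
The meet-and-greet ends at 6:41 PM − 383 min = 12:18 PM.
Soundcheck is bounded by the meet-and-greet, so the earliest it can start is 12:18 PM.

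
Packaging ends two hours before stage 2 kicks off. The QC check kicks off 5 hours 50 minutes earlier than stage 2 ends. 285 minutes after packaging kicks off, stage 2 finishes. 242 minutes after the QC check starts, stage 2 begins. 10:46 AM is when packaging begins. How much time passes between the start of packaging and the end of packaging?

57 minutes

Stage 2 ends at 10:46 AM + 285 min = 3:31 PM.
The QC check starts at 3:31 PM − 350 min = 9:41 AM.
Stage 2 starts at 9:41 AM + 242 min = 1:43 PM.
Packaging ends at 1:43 PM − 120 min = 11:43 AM.
From 10:46 AM to 11:43 AM is 57 minutes.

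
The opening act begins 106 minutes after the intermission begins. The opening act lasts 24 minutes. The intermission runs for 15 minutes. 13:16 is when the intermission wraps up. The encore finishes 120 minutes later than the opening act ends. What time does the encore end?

The intermission starts at 13:16 − 15 min = 13:01.
The opening act starts at 13:01 + 106 min = 14:47.
The opening act ends at 14:47 + 24 min = 15:11.
The encore ends at 15:11 + 120 min = 17:11.

17:11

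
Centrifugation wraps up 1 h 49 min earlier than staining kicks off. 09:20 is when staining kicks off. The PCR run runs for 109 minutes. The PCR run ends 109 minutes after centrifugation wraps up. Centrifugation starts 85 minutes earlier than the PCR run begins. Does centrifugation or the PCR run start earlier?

centrifugation

Centrifugation ends at 09:20 − 109 min = 07:31.
The PCR run ends at 07:31 + 109 min = 09:20.
The PCR run starts at 09:20 − 109 min = 07:31.
Centrifugation starts at 07:31 − 85 min = 06:06.
Centrifugation starts at 06:06 and the PCR run starts at 07:31, so centrifugation is first.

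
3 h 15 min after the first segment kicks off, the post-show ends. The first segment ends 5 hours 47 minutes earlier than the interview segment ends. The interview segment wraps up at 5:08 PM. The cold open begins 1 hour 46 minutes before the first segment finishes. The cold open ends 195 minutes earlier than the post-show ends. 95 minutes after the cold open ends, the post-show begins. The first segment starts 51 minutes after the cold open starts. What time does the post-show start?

The first segment ends at 5:08 PM − 347 min = 11:21 AM.
The cold open starts at 11:21 AM − 106 min = 9:35 AM.
The first segment starts at 9:35 AM + 51 min = 10:26 AM.
The post-show ends at 10:26 AM + 195 min = 1:41 PM.
The cold open ends at 1:41 PM − 195 min = 10:26 AM.
The post-show starts at 10:26 AM + 95 min = 12:01 PM.

12:01 PM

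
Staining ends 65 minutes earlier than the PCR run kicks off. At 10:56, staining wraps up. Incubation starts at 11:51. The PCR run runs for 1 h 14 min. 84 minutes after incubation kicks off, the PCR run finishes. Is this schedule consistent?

Yes

The PCR run ends at 11:51 + 84 min = 13:15.
The PCR run starts at 13:15 − 74 min = 12:01.
Staining ends at 12:01 − 65 min = 10:56.
That matches the stated 10:56, so the schedule is consistent.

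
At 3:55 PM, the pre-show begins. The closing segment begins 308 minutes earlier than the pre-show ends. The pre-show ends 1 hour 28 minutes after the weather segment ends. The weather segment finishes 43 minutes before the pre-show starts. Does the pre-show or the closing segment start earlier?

the closing segment

The weather segment ends at 3:55 PM − 43 min = 3:12 PM.
The pre-show ends at 3:12 PM + 88 min = 4:40 PM.
The closing segment starts at 4:40 PM − 308 min = 11:32 AM.
The pre-show starts at 3:55 PM and the closing segment starts at 11:32 AM, so the closing segment is first.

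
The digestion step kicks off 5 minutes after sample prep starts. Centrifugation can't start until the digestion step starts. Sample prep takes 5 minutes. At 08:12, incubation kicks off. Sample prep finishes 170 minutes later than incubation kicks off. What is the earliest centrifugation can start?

Sample prep ends at 08:12 + 170 min = 11:02.
Sample prep starts at 11:02 − 5 min = 10:57.
The digestion step starts at 10:57 + 5 min = 11:02.
Centrifugation is bounded by the digestion step, so the earliest it can start is 11:02.

11:02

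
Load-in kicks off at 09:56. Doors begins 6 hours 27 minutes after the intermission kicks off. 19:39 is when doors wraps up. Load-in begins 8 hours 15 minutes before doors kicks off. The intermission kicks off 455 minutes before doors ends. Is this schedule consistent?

The intermission starts at 19:39 − 455 min = 12:04.
Doors starts at 12:04 + 387 min = 18:31.
Load-in starts at 18:31 − 495 min = 10:16.
But load-in is also said to start at 09:56 — a 20-minute conflict.

No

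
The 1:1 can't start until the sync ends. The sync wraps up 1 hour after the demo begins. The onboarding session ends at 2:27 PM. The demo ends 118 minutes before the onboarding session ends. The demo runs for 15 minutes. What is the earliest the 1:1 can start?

The demo ends at 2:27 PM − 118 min = 12:29 PM.
The demo starts at 12:29 PM − 15 min = 12:14 PM.
The sync ends at 12:14 PM + 60 min = 1:14 PM.
The 1:1 is bounded by the sync, so the earliest it can start is 1:14 PM.

1:14 PM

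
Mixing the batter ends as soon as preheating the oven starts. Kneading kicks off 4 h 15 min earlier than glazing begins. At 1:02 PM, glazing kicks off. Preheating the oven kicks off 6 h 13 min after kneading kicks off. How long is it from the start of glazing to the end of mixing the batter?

118 minutes

Kneading starts at 1:02 PM − 255 min = 8:47 AM.
Preheating the oven starts at 8:47 AM + 373 min = 3:00 PM.
So mixing the batter ends at 3:00 PM.
From 1:02 PM to 3:00 PM is 118 minutes.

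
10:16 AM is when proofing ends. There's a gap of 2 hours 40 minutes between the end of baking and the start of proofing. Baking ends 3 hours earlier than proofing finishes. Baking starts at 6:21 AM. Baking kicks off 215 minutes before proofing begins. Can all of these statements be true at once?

Yes

Baking ends at 10:16 AM − 180 min = 7:16 AM.
Proofing starts at 7:16 AM + 160 min = 9:56 AM.
Baking starts at 9:56 AM − 215 min = 6:21 AM.
That matches the stated 6:21 AM, so the schedule is consistent.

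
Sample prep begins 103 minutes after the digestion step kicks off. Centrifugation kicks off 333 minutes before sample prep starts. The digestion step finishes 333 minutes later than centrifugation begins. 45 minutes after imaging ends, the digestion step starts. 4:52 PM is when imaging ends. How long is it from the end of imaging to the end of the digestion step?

The digestion step starts at 4:52 PM + 45 min = 5:37 PM.
Sample prep starts at 5:37 PM + 103 min = 7:20 PM.
Centrifugation starts at 7:20 PM − 333 min = 1:47 PM.
The digestion step ends at 1:47 PM + 333 min = 7:20 PM.
From 4:52 PM to 7:20 PM is 2 h 28 min.

2 h 28 min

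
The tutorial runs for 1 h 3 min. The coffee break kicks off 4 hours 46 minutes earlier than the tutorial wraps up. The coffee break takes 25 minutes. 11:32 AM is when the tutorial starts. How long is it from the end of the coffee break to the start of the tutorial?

3 h 18 min

The tutorial ends at 11:32 AM + 63 min = 12:35 PM.
The coffee break starts at 12:35 PM − 286 min = 7:49 AM.
The coffee break ends at 7:49 AM + 25 min = 8:14 AM.
From 8:14 AM to 11:32 AM is 3 h 18 min.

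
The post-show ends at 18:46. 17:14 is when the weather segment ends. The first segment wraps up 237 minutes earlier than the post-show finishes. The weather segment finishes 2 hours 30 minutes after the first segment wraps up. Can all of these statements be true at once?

No

The first segment ends at 18:46 − 237 min = 14:49.
The weather segment ends at 14:49 + 150 min = 17:19.
But the weather segment is also said to end at 17:14 — a 5-minute conflict.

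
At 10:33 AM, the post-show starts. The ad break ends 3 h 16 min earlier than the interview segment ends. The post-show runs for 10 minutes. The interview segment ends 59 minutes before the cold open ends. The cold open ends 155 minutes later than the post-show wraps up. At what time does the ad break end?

9:03 AM

The post-show ends at 10:33 AM + 10 min = 10:43 AM.
The cold open ends at 10:43 AM + 155 min = 1:18 PM.
The interview segment ends at 1:18 PM − 59 min = 12:19 PM.
The ad break ends at 12:19 PM − 196 min = 9:03 AM.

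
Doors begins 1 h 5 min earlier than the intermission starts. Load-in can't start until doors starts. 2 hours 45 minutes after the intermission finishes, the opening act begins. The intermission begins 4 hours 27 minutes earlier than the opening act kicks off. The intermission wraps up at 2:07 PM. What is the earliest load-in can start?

The opening act starts at 2:07 PM + 165 min = 4:52 PM.
The intermission starts at 4:52 PM − 267 min = 12:25 PM.
Doors starts at 12:25 PM − 65 min = 11:20 AM.
Load-in is bounded by doors, so the earliest it can start is 11:20 AM.

11:20 AM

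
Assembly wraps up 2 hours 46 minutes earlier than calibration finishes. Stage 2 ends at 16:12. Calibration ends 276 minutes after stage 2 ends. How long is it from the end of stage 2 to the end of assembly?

1 h 50 min

Calibration ends at 16:12 + 276 min = 20:48.
Assembly ends at 20:48 − 166 min = 18:02.
From 16:12 to 18:02 is 1 h 50 min.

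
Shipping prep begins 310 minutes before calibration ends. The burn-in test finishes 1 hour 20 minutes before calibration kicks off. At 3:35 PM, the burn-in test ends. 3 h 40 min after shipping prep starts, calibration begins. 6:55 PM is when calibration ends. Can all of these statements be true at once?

Shipping prep starts at 6:55 PM − 310 min = 1:45 PM.
Calibration starts at 1:45 PM + 220 min = 5:25 PM.
The burn-in test ends at 5:25 PM − 80 min = 4:05 PM.
But the burn-in test is also said to end at 3:35 PM — a 30-minute conflict.

No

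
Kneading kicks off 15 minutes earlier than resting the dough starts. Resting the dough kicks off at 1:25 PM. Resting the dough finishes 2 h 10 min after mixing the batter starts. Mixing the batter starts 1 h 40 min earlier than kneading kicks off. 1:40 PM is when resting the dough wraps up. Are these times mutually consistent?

Yes

Kneading starts at 1:25 PM − 15 min = 1:10 PM.
Mixing the batter starts at 1:10 PM − 100 min = 11:30 AM.
Resting the dough ends at 11:30 AM + 130 min = 1:40 PM.
That matches the stated 1:40 PM, so the schedule is consistent.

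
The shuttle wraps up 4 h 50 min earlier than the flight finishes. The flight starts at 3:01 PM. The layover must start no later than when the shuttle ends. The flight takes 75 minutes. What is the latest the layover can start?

The flight ends at 3:01 PM + 75 min = 4:16 PM.
The shuttle ends at 4:16 PM − 290 min = 11:26 AM.
The layover is bounded by the shuttle, so the latest it can start is 11:26 AM.

11:26 AM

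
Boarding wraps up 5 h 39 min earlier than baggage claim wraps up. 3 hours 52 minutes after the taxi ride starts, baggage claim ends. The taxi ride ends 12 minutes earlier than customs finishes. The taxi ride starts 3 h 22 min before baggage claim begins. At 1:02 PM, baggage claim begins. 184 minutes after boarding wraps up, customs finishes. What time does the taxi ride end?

10:45 AM

The taxi ride starts at 1:02 PM − 202 min = 9:40 AM.
Baggage claim ends at 9:40 AM + 232 min = 1:32 PM.
Boarding ends at 1:32 PM − 339 min = 7:53 AM.
Customs ends at 7:53 AM + 184 min = 10:57 AM.
The taxi ride ends at 10:57 AM − 12 min = 10:45 AM.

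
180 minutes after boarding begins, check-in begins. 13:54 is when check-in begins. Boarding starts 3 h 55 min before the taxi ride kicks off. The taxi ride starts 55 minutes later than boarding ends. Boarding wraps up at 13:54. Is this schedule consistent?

The taxi ride starts at 13:54 + 55 min = 14:49.
Boarding starts at 14:49 − 235 min = 10:54.
Check-in starts at 10:54 + 180 min = 13:54.
That matches the stated 13:54, so the schedule is consistent.

Yes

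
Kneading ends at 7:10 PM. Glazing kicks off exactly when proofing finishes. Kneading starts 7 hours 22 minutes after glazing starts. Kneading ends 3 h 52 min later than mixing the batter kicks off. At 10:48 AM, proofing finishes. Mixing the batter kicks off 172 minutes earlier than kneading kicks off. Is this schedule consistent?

Glazing starts at 10:48 AM.
Kneading starts at 10:48 AM + 442 min = 6:10 PM.
Mixing the batter starts at 6:10 PM − 172 min = 3:18 PM.
Kneading ends at 3:18 PM + 232 min = 7:10 PM.
That matches the stated 7:10 PM, so the schedule is consistent.

Yes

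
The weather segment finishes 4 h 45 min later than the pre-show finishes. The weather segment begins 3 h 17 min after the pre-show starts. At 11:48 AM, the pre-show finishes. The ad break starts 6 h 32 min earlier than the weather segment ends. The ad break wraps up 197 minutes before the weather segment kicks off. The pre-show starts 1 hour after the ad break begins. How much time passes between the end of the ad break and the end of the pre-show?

The weather segment ends at 11:48 AM + 285 min = 4:33 PM.
The ad break starts at 4:33 PM − 392 min = 10:01 AM.
The pre-show starts at 10:01 AM + 60 min = 11:01 AM.
The weather segment starts at 11:01 AM + 197 min = 2:18 PM.
The ad break ends at 2:18 PM − 197 min = 11:01 AM.
From 11:01 AM to 11:48 AM is 47 minutes.

47 minutes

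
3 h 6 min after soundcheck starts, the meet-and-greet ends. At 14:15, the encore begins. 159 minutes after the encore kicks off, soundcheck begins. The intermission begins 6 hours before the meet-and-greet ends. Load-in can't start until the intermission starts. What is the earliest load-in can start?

Soundcheck starts at 14:15 + 159 min = 16:54.
The meet-and-greet ends at 16:54 + 186 min = 20:00.
The intermission starts at 20:00 − 360 min = 14:00.
Load-in is bounded by the intermission, so the earliest it can start is 14:00.

14:00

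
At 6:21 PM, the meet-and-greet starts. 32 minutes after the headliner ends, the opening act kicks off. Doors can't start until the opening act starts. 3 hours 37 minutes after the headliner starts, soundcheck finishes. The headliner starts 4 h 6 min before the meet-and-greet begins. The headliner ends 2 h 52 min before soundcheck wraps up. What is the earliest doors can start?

The headliner starts at 6:21 PM − 246 min = 2:15 PM.
Soundcheck ends at 2:15 PM + 217 min = 5:52 PM.
The headliner ends at 5:52 PM − 172 min = 3:00 PM.
The opening act starts at 3:00 PM + 32 min = 3:32 PM.
Doors is bounded by the opening act, so the earliest it can start is 3:32 PM.

3:32 PM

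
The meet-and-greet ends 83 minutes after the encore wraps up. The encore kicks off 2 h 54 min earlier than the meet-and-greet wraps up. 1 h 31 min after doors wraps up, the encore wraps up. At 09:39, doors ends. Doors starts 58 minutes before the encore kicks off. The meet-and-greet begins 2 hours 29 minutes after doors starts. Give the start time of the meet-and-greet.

11:10

The encore ends at 09:39 + 91 min = 11:10.
The meet-and-greet ends at 11:10 + 83 min = 12:33.
The encore starts at 12:33 − 174 min = 09:39.
Doors starts at 09:39 − 58 min = 08:41.
The meet-and-greet starts at 08:41 + 149 min = 11:10.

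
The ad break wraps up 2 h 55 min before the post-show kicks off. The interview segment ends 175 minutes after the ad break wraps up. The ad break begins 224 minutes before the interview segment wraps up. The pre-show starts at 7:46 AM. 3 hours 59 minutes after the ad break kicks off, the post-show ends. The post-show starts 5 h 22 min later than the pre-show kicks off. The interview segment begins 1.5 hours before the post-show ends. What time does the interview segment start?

11:53 AM

The post-show starts at 7:46 AM + 322 min = 1:08 PM.
The ad break ends at 1:08 PM − 175 min = 10:13 AM.
The interview segment ends at 10:13 AM + 175 min = 1:08 PM.
The ad break starts at 1:08 PM − 224 min = 9:24 AM.
The post-show ends at 9:24 AM + 239 min = 1:23 PM.
The interview segment starts at 1:23 PM − 90 min = 11:53 AM.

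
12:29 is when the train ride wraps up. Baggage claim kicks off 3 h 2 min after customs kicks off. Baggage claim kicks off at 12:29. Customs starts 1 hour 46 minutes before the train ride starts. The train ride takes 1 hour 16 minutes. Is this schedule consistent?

The train ride starts at 12:29 − 76 min = 11:13.
Customs starts at 11:13 − 106 min = 09:27.
Baggage claim starts at 09:27 + 182 min = 12:29.
That matches the stated 12:29, so the schedule is consistent.

Yes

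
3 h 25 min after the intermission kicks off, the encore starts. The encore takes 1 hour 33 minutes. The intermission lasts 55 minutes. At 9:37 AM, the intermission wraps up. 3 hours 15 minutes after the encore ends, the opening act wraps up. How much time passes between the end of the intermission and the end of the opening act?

The intermission starts at 9:37 AM − 55 min = 8:42 AM.
The encore starts at 8:42 AM + 205 min = 12:07 PM.
The encore ends at 12:07 PM + 93 min = 1:40 PM.
The opening act ends at 1:40 PM + 195 min = 4:55 PM.
From 9:37 AM to 4:55 PM is 438 minutes.

438 minutes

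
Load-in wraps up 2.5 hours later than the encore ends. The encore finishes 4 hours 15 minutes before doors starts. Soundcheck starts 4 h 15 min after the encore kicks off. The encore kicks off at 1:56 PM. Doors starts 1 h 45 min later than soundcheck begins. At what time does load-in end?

Soundcheck starts at 1:56 PM + 255 min = 6:11 PM.
Doors starts at 6:11 PM + 105 min = 7:56 PM.
The encore ends at 7:56 PM − 255 min = 3:41 PM.
Load-in ends at 3:41 PM + 150 min = 6:11 PM.

6:11 PM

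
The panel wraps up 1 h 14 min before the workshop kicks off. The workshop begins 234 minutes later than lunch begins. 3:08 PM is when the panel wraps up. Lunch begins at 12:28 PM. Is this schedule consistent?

Yes

The workshop starts at 12:28 PM + 234 min = 4:22 PM.
The panel ends at 4:22 PM − 74 min = 3:08 PM.
That matches the stated 3:08 PM, so the schedule is consistent.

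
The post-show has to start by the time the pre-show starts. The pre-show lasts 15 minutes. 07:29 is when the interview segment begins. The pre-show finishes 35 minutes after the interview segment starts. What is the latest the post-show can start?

The pre-show ends at 07:29 + 35 min = 08:04.
The pre-show starts at 08:04 − 15 min = 07:49.
The post-show is bounded by the pre-show, so the latest it can start is 07:49.

07:49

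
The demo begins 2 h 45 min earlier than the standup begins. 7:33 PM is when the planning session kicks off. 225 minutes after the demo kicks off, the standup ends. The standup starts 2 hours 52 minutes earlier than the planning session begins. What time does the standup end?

The standup starts at 7:33 PM − 172 min = 4:41 PM.
The demo starts at 4:41 PM − 165 min = 1:56 PM.
The standup ends at 1:56 PM + 225 min = 5:41 PM.

5:41 PM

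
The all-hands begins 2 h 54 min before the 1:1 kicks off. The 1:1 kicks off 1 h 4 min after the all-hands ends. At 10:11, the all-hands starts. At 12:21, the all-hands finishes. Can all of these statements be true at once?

No

The 1:1 starts at 12:21 + 64 min = 13:25.
The all-hands starts at 13:25 − 174 min = 10:31.
But the all-hands is also said to start at 10:11 — a 20-minute conflict.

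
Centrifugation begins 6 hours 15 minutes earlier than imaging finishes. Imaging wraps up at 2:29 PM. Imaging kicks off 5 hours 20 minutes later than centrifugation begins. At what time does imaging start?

Centrifugation starts at 2:29 PM − 375 min = 8:14 AM.
Imaging starts at 8:14 AM + 320 min = 1:34 PM.

1:34 PM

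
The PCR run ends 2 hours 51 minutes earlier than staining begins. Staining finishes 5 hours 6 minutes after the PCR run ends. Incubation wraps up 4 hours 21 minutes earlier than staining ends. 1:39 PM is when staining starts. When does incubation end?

The PCR run ends at 1:39 PM − 171 min = 10:48 AM.
Staining ends at 10:48 AM + 306 min = 3:54 PM.
Incubation ends at 3:54 PM − 261 min = 11:33 AM.

11:33 AM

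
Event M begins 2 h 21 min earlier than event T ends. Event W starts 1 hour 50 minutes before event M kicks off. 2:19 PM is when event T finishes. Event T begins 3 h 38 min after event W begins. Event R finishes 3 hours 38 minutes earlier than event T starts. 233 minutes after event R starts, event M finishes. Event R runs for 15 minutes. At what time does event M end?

Event M starts at 2:19 PM − 141 min = 11:58 AM.
Event W starts at 11:58 AM − 110 min = 10:08 AM.
Event T starts at 10:08 AM + 218 min = 1:46 PM.
Event R ends at 1:46 PM − 218 min = 10:08 AM.
Event R starts at 10:08 AM − 15 min = 9:53 AM.
Event M ends at 9:53 AM + 233 min = 1:46 PM.

1:46 PM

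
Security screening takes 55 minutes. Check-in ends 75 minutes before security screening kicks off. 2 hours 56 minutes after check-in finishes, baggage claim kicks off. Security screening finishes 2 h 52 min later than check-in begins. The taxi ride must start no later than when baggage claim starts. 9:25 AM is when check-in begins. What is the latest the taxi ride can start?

Security screening ends at 9:25 AM + 172 min = 12:17 PM.
Security screening starts at 12:17 PM − 55 min = 11:22 AM.
Check-in ends at 11:22 AM − 75 min = 10:07 AM.
Baggage claim starts at 10:07 AM + 176 min = 1:03 PM.
The taxi ride is bounded by baggage claim, so the latest it can start is 1:03 PM.

1:03 PM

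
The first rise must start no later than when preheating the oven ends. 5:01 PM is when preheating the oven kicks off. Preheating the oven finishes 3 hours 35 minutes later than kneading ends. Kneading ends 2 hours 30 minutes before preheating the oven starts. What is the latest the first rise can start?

Kneading ends at 5:01 PM − 150 min = 2:31 PM.
Preheating the oven ends at 2:31 PM + 215 min = 6:06 PM.
The first rise is bounded by preheating the oven, so the latest it can start is 6:06 PM.

6:06 PM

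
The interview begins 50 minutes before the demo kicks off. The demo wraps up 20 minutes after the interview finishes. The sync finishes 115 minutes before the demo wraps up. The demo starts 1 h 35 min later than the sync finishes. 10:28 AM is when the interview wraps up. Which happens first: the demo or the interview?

The demo ends at 10:28 AM + 20 min = 10:48 AM.
The sync ends at 10:48 AM − 115 min = 8:53 AM.
The demo starts at 8:53 AM + 95 min = 10:28 AM.
The interview starts at 10:28 AM − 50 min = 9:38 AM.
The demo starts at 10:28 AM and the interview starts at 9:38 AM, so the interview is first.

the interview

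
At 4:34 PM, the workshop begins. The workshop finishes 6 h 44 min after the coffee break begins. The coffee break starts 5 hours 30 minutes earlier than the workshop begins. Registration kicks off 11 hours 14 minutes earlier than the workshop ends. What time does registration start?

6:34 AM

The coffee break starts at 4:34 PM − 330 min = 11:04 AM.
The workshop ends at 11:04 AM + 404 min = 5:48 PM.
Registration starts at 5:48 PM − 674 min = 6:34 AM.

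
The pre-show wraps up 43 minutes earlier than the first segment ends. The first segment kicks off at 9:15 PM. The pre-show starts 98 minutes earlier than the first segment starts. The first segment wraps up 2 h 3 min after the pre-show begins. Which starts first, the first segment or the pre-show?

the pre-show

The pre-show starts at 9:15 PM − 98 min = 7:37 PM.
The first segment starts at 9:15 PM and the pre-show starts at 7:37 PM, so the pre-show is first.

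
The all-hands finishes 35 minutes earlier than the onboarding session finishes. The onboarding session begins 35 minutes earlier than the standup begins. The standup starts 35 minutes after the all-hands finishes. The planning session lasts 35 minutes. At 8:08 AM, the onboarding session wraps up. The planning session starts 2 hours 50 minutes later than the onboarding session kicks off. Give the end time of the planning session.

The all-hands ends at 8:08 AM − 35 min = 7:33 AM.
The standup starts at 7:33 AM + 35 min = 8:08 AM.
The onboarding session starts at 8:08 AM − 35 min = 7:33 AM.
The planning session starts at 7:33 AM + 170 min = 10:23 AM.
The planning session ends at 10:23 AM + 35 min = 10:58 AM.

10:58 AM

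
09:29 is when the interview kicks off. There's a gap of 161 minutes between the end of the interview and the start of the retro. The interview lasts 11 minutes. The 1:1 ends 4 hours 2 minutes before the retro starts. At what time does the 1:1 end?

The interview ends at 09:29 + 11 min = 09:40.
The retro starts at 09:40 + 161 min = 12:21.
The 1:1 ends at 12:21 − 242 min = 08:19.

08:19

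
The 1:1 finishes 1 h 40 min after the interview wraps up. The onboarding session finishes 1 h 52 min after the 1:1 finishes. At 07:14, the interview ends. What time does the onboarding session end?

The 1:1 ends at 07:14 + 100 min = 08:54.
The onboarding session ends at 08:54 + 112 min = 10:46.

10:46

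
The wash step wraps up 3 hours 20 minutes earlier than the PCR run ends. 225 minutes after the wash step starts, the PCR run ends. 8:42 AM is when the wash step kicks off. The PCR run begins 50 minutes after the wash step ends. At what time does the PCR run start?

9:57 AM

The PCR run ends at 8:42 AM + 225 min = 12:27 PM.
The wash step ends at 12:27 PM − 200 min = 9:07 AM.
The PCR run starts at 9:07 AM + 50 min = 9:57 AM.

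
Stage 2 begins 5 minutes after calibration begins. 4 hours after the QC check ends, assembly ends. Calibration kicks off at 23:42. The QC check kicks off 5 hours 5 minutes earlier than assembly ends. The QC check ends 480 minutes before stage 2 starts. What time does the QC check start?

Stage 2 starts at 23:42 + 5 min = 23:47.
The QC check ends at 23:47 − 480 min = 15:47.
Assembly ends at 15:47 + 240 min = 19:47.
The QC check starts at 19:47 − 305 min = 14:42.

14:42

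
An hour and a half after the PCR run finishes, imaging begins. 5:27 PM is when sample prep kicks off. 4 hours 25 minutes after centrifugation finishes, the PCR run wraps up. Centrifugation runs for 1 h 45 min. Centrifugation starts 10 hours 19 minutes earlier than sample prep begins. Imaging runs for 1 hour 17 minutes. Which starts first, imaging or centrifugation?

centrifugation

Centrifugation starts at 5:27 PM − 619 min = 7:08 AM.
Centrifugation ends at 7:08 AM + 105 min = 8:53 AM.
The PCR run ends at 8:53 AM + 265 min = 1:18 PM.
Imaging starts at 1:18 PM + 90 min = 2:48 PM.
Imaging starts at 2:48 PM and centrifugation starts at 7:08 AM, so centrifugation is first.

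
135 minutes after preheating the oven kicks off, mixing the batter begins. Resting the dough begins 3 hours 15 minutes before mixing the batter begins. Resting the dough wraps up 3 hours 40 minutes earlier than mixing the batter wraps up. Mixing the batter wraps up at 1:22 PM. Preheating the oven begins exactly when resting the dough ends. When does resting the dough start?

8:42 AM

Resting the dough ends at 1:22 PM − 220 min = 9:42 AM.
So preheating the oven starts at 9:42 AM.
Mixing the batter starts at 9:42 AM + 135 min = 11:57 AM.
Resting the dough starts at 11:57 AM − 195 min = 8:42 AM.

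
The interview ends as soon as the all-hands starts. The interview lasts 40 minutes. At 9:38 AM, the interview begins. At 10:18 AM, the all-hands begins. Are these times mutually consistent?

Yes

The interview ends at 10:18 AM.
The interview starts at 10:18 AM − 40 min = 9:38 AM.
That matches the stated 9:38 AM, so the schedule is consistent.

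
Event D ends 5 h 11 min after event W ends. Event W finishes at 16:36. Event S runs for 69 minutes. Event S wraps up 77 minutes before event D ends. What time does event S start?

19:21

Event D ends at 16:36 + 311 min = 21:47.
Event S ends at 21:47 − 77 min = 20:30.
Event S starts at 20:30 − 69 min = 19:21.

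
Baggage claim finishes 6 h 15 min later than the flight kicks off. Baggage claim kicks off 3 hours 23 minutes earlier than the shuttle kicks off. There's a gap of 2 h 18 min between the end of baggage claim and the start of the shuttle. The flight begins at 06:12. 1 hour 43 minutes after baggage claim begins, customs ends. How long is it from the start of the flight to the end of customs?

Baggage claim ends at 06:12 + 375 min = 12:27.
The shuttle starts at 12:27 + 138 min = 14:45.
Baggage claim starts at 14:45 − 203 min = 11:22.
Customs ends at 11:22 + 103 min = 13:05.
From 06:12 to 13:05 is 6 h 53 min.

6 h 53 min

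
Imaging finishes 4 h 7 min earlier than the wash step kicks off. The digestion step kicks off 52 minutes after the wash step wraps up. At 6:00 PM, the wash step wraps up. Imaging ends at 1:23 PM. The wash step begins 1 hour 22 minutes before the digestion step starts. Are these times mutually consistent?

Yes

The digestion step starts at 6:00 PM + 52 min = 6:52 PM.
The wash step starts at 6:52 PM − 82 min = 5:30 PM.
Imaging ends at 5:30 PM − 247 min = 1:23 PM.
That matches the stated 1:23 PM, so the schedule is consistent.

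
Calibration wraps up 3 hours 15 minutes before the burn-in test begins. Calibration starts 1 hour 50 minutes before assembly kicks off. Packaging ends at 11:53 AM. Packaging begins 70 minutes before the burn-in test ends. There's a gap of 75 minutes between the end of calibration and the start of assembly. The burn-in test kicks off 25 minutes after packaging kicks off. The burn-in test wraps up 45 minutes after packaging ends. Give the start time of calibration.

8:03 AM

The burn-in test ends at 11:53 AM + 45 min = 12:38 PM.
Packaging starts at 12:38 PM − 70 min = 11:28 AM.
The burn-in test starts at 11:28 AM + 25 min = 11:53 AM.
Calibration ends at 11:53 AM − 195 min = 8:38 AM.
Assembly starts at 8:38 AM + 75 min = 9:53 AM.
Calibration starts at 9:53 AM − 110 min = 8:03 AM.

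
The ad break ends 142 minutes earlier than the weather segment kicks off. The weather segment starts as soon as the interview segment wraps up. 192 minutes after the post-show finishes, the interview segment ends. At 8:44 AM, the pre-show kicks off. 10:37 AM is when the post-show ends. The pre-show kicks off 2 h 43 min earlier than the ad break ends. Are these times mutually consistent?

Yes

The interview segment ends at 10:37 AM + 192 min = 1:49 PM.
So the weather segment starts at 1:49 PM.
The ad break ends at 1:49 PM − 142 min = 11:27 AM.
The pre-show starts at 11:27 AM − 163 min = 8:44 AM.
That matches the stated 8:44 AM, so the schedule is consistent.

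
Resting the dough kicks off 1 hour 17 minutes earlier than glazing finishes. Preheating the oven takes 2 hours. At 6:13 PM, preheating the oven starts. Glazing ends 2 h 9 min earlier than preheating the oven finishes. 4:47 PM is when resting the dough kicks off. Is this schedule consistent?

Yes

Preheating the oven ends at 6:13 PM + 120 min = 8:13 PM.
Glazing ends at 8:13 PM − 129 min = 6:04 PM.
Resting the dough starts at 6:04 PM − 77 min = 4:47 PM.
That matches the stated 4:47 PM, so the schedule is consistent.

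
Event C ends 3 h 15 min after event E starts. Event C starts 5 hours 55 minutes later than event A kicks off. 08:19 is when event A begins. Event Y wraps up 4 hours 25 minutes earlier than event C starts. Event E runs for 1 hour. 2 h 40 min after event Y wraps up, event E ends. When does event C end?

Event C starts at 08:19 + 355 min = 14:14.
Event Y ends at 14:14 − 265 min = 09:49.
Event E ends at 09:49 + 160 min = 12:29.
Event E starts at 12:29 − 60 min = 11:29.
Event C ends at 11:29 + 195 min = 14:44.

14:44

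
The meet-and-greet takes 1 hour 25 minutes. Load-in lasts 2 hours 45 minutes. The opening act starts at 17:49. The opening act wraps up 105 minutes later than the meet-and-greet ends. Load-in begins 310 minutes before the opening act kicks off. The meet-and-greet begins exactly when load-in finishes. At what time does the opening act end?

18:34

Load-in starts at 17:49 − 310 min = 12:39.
Load-in ends at 12:39 + 165 min = 15:24.
So the meet-and-greet starts at 15:24.
The meet-and-greet ends at 15:24 + 85 min = 16:49.
The opening act ends at 16:49 + 105 min = 18:34.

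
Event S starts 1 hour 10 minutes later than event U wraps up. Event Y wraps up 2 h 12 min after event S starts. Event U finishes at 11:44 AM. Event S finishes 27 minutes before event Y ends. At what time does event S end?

2:39 PM

Event S starts at 11:44 AM + 70 min = 12:54 PM.
Event Y ends at 12:54 PM + 132 min = 3:06 PM.
Event S ends at 3:06 PM − 27 min = 2:39 PM.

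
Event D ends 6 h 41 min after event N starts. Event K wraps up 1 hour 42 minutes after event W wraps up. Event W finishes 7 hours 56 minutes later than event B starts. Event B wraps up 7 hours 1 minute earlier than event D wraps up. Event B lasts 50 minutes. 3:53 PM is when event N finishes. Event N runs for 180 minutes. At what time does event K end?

9:21 PM

Event N starts at 3:53 PM − 180 min = 12:53 PM.
Event D ends at 12:53 PM + 401 min = 7:34 PM.
Event B ends at 7:34 PM − 421 min = 12:33 PM.
Event B starts at 12:33 PM − 50 min = 11:43 AM.
Event W ends at 11:43 AM + 476 min = 7:39 PM.
Event K ends at 7:39 PM + 102 min = 9:21 PM.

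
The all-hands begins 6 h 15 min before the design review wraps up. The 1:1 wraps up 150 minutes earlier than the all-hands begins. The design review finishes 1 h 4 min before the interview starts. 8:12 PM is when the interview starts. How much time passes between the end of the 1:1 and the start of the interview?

The design review ends at 8:12 PM − 64 min = 7:08 PM.
The all-hands starts at 7:08 PM − 375 min = 12:53 PM.
The 1:1 ends at 12:53 PM − 150 min = 10:23 AM.
From 10:23 AM to 8:12 PM is 9 hours 49 minutes.

9 hours 49 minutes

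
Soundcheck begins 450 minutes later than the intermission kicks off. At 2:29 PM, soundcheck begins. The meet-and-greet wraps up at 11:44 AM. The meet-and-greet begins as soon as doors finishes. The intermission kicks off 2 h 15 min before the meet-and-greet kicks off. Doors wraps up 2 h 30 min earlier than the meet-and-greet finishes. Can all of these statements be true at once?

Yes

Doors ends at 11:44 AM − 150 min = 9:14 AM.
So the meet-and-greet starts at 9:14 AM.
The intermission starts at 9:14 AM − 135 min = 6:59 AM.
Soundcheck starts at 6:59 AM + 450 min = 2:29 PM.
That matches the stated 2:29 PM, so the schedule is consistent.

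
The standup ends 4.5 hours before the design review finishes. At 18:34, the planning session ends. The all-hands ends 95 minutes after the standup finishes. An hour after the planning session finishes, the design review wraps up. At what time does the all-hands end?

The design review ends at 18:34 + 60 min = 19:34.
The standup ends at 19:34 − 270 min = 15:04.
The all-hands ends at 15:04 + 95 min = 16:39.

16:39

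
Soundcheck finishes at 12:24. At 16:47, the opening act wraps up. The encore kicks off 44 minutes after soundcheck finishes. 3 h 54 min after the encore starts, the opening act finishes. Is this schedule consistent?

The encore starts at 12:24 + 44 min = 13:08.
The opening act ends at 13:08 + 234 min = 17:02.
But the opening act is also said to end at 16:47 — a 15-minute conflict.

No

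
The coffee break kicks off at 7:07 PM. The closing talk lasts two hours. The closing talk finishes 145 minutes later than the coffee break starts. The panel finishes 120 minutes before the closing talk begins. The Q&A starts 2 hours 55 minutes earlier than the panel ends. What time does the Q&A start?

2:37 PM

The closing talk ends at 7:07 PM + 145 min = 9:32 PM.
The closing talk starts at 9:32 PM − 120 min = 7:32 PM.
The panel ends at 7:32 PM − 120 min = 5:32 PM.
The Q&A starts at 5:32 PM − 175 min = 2:37 PM.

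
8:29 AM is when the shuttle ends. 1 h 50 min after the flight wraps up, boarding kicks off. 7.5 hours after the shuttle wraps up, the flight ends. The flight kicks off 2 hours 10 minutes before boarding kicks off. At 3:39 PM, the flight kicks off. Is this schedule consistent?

The flight ends at 8:29 AM + 450 min = 3:59 PM.
Boarding starts at 3:59 PM + 110 min = 5:49 PM.
The flight starts at 5:49 PM − 130 min = 3:39 PM.
That matches the stated 3:39 PM, so the schedule is consistent.

Yes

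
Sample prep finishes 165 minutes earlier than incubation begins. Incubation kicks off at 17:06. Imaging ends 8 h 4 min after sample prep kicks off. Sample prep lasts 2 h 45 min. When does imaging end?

19:40

Sample prep ends at 17:06 − 165 min = 14:21.
Sample prep starts at 14:21 − 165 min = 11:36.
Imaging ends at 11:36 + 484 min = 19:40.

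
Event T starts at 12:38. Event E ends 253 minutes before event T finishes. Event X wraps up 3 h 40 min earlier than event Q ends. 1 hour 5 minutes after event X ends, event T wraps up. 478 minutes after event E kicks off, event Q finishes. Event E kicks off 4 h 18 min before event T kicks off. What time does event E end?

09:30

Event E starts at 12:38 − 258 min = 08:20.
Event Q ends at 08:20 + 478 min = 16:18.
Event X ends at 16:18 − 220 min = 12:38.
Event T ends at 12:38 + 65 min = 13:43.
Event E ends at 13:43 − 253 min = 09:30.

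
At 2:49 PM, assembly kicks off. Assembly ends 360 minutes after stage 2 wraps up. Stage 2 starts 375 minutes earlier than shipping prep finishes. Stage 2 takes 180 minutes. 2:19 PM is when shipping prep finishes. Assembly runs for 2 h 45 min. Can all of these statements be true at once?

No

Stage 2 starts at 2:19 PM − 375 min = 8:04 AM.
Stage 2 ends at 8:04 AM + 180 min = 11:04 AM.
Assembly ends at 11:04 AM + 360 min = 5:04 PM.
Assembly starts at 5:04 PM − 165 min = 2:19 PM.
But assembly is also said to start at 2:49 PM — a 30-minute conflict.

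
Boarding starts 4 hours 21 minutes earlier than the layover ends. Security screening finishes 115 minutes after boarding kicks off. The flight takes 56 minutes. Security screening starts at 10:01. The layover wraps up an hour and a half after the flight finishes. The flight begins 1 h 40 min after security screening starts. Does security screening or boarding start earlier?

boarding

The flight starts at 10:01 + 100 min = 11:41.
The flight ends at 11:41 + 56 min = 12:37.
The layover ends at 12:37 + 90 min = 14:07.
Boarding starts at 14:07 − 261 min = 09:46.
Security screening starts at 10:01 and boarding starts at 09:46, so boarding is first.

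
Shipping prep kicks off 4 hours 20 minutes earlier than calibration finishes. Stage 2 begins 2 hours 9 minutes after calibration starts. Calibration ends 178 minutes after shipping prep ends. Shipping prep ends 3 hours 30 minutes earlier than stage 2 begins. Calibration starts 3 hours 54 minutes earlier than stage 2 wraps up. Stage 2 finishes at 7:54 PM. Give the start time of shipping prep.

Calibration starts at 7:54 PM − 234 min = 4:00 PM.
Stage 2 starts at 4:00 PM + 129 min = 6:09 PM.
Shipping prep ends at 6:09 PM − 210 min = 2:39 PM.
Calibration ends at 2:39 PM + 178 min = 5:37 PM.
Shipping prep starts at 5:37 PM − 260 min = 1:17 PM.

1:17 PM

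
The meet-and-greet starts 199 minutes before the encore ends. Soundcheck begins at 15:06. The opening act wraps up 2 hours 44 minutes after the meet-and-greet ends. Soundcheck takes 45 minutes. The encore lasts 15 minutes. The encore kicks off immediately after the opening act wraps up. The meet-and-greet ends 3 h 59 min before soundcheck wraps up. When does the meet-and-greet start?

Soundcheck ends at 15:06 + 45 min = 15:51.
The meet-and-greet ends at 15:51 − 239 min = 11:52.
The opening act ends at 11:52 + 164 min = 14:36.
So the encore starts at 14:36.
The encore ends at 14:36 + 15 min = 14:51.
The meet-and-greet starts at 14:51 − 199 min = 11:32.

11:32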